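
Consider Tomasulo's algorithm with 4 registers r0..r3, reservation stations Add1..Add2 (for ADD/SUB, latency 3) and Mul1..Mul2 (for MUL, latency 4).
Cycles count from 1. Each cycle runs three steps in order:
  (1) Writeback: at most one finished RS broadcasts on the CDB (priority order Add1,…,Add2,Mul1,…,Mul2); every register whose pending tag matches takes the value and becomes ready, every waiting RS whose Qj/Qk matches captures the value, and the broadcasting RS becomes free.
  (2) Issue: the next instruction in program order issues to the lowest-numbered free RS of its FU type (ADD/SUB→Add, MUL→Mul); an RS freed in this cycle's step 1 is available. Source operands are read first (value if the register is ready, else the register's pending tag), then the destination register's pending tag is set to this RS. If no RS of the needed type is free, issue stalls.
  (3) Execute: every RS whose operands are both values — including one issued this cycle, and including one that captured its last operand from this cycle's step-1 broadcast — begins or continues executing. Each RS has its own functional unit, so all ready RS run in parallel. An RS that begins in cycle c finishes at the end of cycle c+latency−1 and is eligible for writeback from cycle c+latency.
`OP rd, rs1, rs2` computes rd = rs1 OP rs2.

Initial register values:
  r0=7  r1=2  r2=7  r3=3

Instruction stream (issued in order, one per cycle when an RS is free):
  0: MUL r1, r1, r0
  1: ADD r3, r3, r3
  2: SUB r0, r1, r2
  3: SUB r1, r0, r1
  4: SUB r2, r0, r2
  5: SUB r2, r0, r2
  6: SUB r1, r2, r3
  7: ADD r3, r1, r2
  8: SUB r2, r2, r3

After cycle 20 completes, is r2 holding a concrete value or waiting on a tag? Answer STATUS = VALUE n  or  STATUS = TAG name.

STATUS = TAG Add2

c1: issue MUL r1<-Mul1 | r0:7,r1:Mul1,r2:7,r3:3
c2: issue ADD r3<-Add1 | r0:7,r1:Mul1,r2:7,r3:Add1
c3: issue SUB r0<-Add2 | r0:Add2,r1:Mul1,r2:7,r3:Add1
c4: stall | r0:Add2,r1:Mul1,r2:7,r3:Add1
c5: CDB Add1=6; issue SUB r1<-Add1 | r0:Add2,r1:Add1,r2:7,r3:6
c6: CDB Mul1=14; stall | r0:Add2,r1:Add1,r2:7,r3:6
c7: stall | r0:Add2,r1:Add1,r2:7,r3:6
c8: stall | r0:Add2,r1:Add1,r2:7,r3:6
c9: CDB Add2=7; issue SUB r2<-Add2 | r0:7,r1:Add1,r2:Add2,r3:6
c10: stall | r0:7,r1:Add1,r2:Add2,r3:6
c11: stall | r0:7,r1:Add1,r2:Add2,r3:6
c12: CDB Add1=-7; issue SUB r2<-Add1 | r0:7,r1:-7,r2:Add1,r3:6
c13: CDB Add2=0; issue SUB r1<-Add2 | r0:7,r1:Add2,r2:Add1,r3:6
c14: stall | r0:7,r1:Add2,r2:Add1,r3:6
c15: stall | r0:7,r1:Add2,r2:Add1,r3:6
c16: CDB Add1=7; issue ADD r3<-Add1 | r0:7,r1:Add2,r2:7,r3:Add1
c17: stall | r0:7,r1:Add2,r2:7,r3:Add1
c18: stall | r0:7,r1:Add2,r2:7,r3:Add1
c19: CDB Add2=1; issue SUB r2<-Add2 | r0:7,r1:1,r2:Add2,r3:Add1
c20: - | r0:7,r1:1,r2:Add2,r3:Add1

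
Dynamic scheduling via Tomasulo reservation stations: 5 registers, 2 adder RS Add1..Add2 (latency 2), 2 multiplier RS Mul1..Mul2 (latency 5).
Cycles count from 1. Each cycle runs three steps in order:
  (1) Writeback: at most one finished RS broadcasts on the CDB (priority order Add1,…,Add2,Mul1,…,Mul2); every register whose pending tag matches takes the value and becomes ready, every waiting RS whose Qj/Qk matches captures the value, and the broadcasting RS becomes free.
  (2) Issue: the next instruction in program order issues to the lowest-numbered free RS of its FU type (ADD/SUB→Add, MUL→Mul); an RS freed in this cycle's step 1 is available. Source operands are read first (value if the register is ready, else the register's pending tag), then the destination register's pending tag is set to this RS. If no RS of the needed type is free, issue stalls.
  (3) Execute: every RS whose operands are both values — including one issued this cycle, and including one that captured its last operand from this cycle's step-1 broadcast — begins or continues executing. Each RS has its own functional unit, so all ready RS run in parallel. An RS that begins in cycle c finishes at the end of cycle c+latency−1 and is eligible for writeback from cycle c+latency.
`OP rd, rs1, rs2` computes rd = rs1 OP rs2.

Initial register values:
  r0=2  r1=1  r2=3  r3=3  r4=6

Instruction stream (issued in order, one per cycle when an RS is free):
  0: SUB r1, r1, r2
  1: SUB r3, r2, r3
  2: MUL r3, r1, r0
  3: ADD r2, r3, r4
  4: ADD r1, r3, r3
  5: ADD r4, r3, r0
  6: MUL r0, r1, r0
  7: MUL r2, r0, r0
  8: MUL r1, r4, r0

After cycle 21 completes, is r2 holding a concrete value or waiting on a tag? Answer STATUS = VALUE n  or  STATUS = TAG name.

STATUS = TAG Mul2

  c1: issue SUB r1<-Add1  regs: r0:2,r1:Add1,r2:3,r3:3,r4:6
  c2: issue SUB r3<-Add2  regs: r0:2,r1:Add1,r2:3,r3:Add2,r4:6
  c3: CDB Add1=-2; issue MUL r3<-Mul1  regs: r0:2,r1:-2,r2:3,r3:Mul1,r4:6
  c4: CDB Add2=0; issue ADD r2<-Add1  regs: r0:2,r1:-2,r2:Add1,r3:Mul1,r4:6
  c5: issue ADD r1<-Add2  regs: r0:2,r1:Add2,r2:Add1,r3:Mul1,r4:6
  c6: stall  regs: r0:2,r1:Add2,r2:Add1,r3:Mul1,r4:6
  c7: stall  regs: r0:2,r1:Add2,r2:Add1,r3:Mul1,r4:6
  c8: CDB Mul1=-4; stall  regs: r0:2,r1:Add2,r2:Add1,r3:-4,r4:6
  c9: stall  regs: r0:2,r1:Add2,r2:Add1,r3:-4,r4:6
  c10: CDB Add1=2; issue ADD r4<-Add1  regs: r0:2,r1:Add2,r2:2,r3:-4,r4:Add1
  c11: CDB Add2=-8; issue MUL r0<-Mul1  regs: r0:Mul1,r1:-8,r2:2,r3:-4,r4:Add1
  c12: CDB Add1=-2; issue MUL r2<-Mul2  regs: r0:Mul1,r1:-8,r2:Mul2,r3:-4,r4:-2
  c13: stall  regs: r0:Mul1,r1:-8,r2:Mul2,r3:-4,r4:-2
  c14: stall  regs: r0:Mul1,r1:-8,r2:Mul2,r3:-4,r4:-2
  c15: stall  regs: r0:Mul1,r1:-8,r2:Mul2,r3:-4,r4:-2
  c16: CDB Mul1=-16; issue MUL r1<-Mul1  regs: r0:-16,r1:Mul1,r2:Mul2,r3:-4,r4:-2
  c17: -  regs: r0:-16,r1:Mul1,r2:Mul2,r3:-4,r4:-2
  c18: -  regs: r0:-16,r1:Mul1,r2:Mul2,r3:-4,r4:-2
  c19: -  regs: r0:-16,r1:Mul1,r2:Mul2,r3:-4,r4:-2
  c20: -  regs: r0:-16,r1:Mul1,r2:Mul2,r3:-4,r4:-2
  c21: CDB Mul1=32  regs: r0:-16,r1:32,r2:Mul2,r3:-4,r4:-2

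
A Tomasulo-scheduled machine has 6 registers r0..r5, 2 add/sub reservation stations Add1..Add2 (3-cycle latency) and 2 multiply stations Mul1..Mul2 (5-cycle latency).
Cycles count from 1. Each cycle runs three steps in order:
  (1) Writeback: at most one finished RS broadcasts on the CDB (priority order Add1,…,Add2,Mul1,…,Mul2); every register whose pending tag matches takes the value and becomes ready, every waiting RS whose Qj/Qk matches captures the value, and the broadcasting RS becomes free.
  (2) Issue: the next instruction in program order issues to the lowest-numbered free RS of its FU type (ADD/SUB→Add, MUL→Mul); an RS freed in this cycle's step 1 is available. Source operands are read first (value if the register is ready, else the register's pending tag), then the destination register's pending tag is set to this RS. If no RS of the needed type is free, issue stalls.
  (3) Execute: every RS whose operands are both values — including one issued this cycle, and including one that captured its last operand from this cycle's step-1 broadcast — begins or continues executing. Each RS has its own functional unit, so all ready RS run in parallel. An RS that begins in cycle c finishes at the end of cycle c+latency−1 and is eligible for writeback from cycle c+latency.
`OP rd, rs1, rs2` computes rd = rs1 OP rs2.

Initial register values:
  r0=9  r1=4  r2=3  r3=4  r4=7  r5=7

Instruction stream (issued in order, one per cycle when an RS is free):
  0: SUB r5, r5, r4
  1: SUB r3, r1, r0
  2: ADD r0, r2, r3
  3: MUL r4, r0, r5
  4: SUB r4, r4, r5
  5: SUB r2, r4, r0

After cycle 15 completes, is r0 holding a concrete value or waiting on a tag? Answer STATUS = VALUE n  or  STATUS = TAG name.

cycle 1: issue SUB r5<-Add1 // r0:9,r1:4,r2:3,r3:4,r4:7,r5:Add1
cycle 2: issue SUB r3<-Add2 // r0:9,r1:4,r2:3,r3:Add2,r4:7,r5:Add1
cycle 3: stall // r0:9,r1:4,r2:3,r3:Add2,r4:7,r5:Add1
cycle 4: CDB Add1=0; issue ADD r0<-Add1 // r0:Add1,r1:4,r2:3,r3:Add2,r4:7,r5:0
cycle 5: CDB Add2=-5; issue MUL r4<-Mul1 // r0:Add1,r1:4,r2:3,r3:-5,r4:Mul1,r5:0
cycle 6: issue SUB r4<-Add2 // r0:Add1,r1:4,r2:3,r3:-5,r4:Add2,r5:0
cycle 7: stall // r0:Add1,r1:4,r2:3,r3:-5,r4:Add2,r5:0
cycle 8: CDB Add1=-2; issue SUB r2<-Add1 // r0:-2,r1:4,r2:Add1,r3:-5,r4:Add2,r5:0
cycle 9: - // r0:-2,r1:4,r2:Add1,r3:-5,r4:Add2,r5:0
cycle 10: - // r0:-2,r1:4,r2:Add1,r3:-5,r4:Add2,r5:0
cycle 11: - // r0:-2,r1:4,r2:Add1,r3:-5,r4:Add2,r5:0
cycle 12: - // r0:-2,r1:4,r2:Add1,r3:-5,r4:Add2,r5:0
cycle 13: CDB Mul1=0 // r0:-2,r1:4,r2:Add1,r3:-5,r4:Add2,r5:0
cycle 14: - // r0:-2,r1:4,r2:Add1,r3:-5,r4:Add2,r5:0
cycle 15: - // r0:-2,r1:4,r2:Add1,r3:-5,r4:Add2,r5:0

STATUS = VALUE -2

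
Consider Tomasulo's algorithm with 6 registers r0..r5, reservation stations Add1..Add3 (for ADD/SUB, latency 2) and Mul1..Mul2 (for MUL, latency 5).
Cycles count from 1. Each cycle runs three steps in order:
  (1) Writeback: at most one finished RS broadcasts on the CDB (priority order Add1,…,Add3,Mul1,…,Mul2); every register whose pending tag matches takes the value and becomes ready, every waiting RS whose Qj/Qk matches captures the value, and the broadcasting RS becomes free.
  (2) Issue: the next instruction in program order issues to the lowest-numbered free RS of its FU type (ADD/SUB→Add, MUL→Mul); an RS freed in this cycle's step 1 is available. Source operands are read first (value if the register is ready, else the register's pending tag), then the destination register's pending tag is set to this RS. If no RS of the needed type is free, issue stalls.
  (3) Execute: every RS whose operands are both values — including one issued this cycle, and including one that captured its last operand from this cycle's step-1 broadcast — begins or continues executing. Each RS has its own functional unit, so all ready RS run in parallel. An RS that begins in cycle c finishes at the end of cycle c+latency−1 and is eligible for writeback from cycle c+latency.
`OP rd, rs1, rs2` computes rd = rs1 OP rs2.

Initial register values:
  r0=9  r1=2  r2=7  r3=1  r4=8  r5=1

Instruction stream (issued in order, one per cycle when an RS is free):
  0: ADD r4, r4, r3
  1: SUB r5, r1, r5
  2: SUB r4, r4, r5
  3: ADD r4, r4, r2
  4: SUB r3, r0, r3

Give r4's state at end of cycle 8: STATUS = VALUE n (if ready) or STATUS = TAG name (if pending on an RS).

STATUS = VALUE 15

cycle 1: issue ADD r4<-Add1 // r0:9,r1:2,r2:7,r3:1,r4:Add1,r5:1
cycle 2: issue SUB r5<-Add2 // r0:9,r1:2,r2:7,r3:1,r4:Add1,r5:Add2
cycle 3: CDB Add1=9; issue SUB r4<-Add1 // r0:9,r1:2,r2:7,r3:1,r4:Add1,r5:Add2
cycle 4: CDB Add2=1; issue ADD r4<-Add2 // r0:9,r1:2,r2:7,r3:1,r4:Add2,r5:1
cycle 5: issue SUB r3<-Add3 // r0:9,r1:2,r2:7,r3:Add3,r4:Add2,r5:1
cycle 6: CDB Add1=8 // r0:9,r1:2,r2:7,r3:Add3,r4:Add2,r5:1
cycle 7: CDB Add3=8 // r0:9,r1:2,r2:7,r3:8,r4:Add2,r5:1
cycle 8: CDB Add2=15 // r0:9,r1:2,r2:7,r3:8,r4:15,r5:1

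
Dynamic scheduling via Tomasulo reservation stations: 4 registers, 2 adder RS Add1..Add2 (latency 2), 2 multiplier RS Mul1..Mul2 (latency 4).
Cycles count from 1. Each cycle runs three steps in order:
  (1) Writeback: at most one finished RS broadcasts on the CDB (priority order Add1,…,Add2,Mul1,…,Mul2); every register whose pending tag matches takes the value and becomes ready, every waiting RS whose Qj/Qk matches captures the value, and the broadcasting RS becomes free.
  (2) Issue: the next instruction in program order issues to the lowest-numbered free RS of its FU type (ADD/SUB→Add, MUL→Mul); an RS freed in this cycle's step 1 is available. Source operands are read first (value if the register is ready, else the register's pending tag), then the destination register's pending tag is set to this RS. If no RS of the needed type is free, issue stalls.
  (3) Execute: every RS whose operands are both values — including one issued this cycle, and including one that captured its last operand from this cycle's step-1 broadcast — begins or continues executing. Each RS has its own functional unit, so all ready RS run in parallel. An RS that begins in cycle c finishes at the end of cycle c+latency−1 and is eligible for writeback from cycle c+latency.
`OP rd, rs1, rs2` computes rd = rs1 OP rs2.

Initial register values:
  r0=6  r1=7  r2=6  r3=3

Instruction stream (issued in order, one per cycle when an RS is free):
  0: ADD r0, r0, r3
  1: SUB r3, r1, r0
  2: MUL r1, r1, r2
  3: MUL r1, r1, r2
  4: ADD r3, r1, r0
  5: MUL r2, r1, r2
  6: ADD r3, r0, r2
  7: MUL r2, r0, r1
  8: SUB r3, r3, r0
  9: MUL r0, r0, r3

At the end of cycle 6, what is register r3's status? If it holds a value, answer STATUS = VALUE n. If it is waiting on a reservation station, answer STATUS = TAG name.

STATUS = TAG Add1

cycle 1: issue ADD r0<-Add1 // r0:Add1,r1:7,r2:6,r3:3
cycle 2: issue SUB r3<-Add2 // r0:Add1,r1:7,r2:6,r3:Add2
cycle 3: CDB Add1=9; issue MUL r1<-Mul1 // r0:9,r1:Mul1,r2:6,r3:Add2
cycle 4: issue MUL r1<-Mul2 // r0:9,r1:Mul2,r2:6,r3:Add2
cycle 5: CDB Add2=-2; issue ADD r3<-Add1 // r0:9,r1:Mul2,r2:6,r3:Add1
cycle 6: stall // r0:9,r1:Mul2,r2:6,r3:Add1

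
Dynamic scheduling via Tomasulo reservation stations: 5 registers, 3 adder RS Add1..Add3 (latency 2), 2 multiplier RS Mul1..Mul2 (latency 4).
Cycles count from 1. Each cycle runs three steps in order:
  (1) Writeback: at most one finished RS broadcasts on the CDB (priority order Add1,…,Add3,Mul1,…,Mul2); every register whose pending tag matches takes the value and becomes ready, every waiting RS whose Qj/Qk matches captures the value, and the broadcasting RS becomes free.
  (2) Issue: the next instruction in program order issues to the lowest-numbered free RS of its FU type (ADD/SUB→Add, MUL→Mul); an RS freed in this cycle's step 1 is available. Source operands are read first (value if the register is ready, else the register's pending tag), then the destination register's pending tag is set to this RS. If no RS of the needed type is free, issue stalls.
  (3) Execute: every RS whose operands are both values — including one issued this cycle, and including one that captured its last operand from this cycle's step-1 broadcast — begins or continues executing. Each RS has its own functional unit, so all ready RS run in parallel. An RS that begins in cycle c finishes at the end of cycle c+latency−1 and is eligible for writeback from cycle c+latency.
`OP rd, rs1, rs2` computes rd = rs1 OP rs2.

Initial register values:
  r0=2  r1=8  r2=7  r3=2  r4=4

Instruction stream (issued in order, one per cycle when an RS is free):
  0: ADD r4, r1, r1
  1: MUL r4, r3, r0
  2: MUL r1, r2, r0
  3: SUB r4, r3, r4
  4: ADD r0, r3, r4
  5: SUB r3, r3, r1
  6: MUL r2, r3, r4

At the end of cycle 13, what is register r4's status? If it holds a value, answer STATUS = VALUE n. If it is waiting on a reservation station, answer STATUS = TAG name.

c1: issue ADD r4<-Add1 | r0:2,r1:8,r2:7,r3:2,r4:Add1
c2: issue MUL r4<-Mul1 | r0:2,r1:8,r2:7,r3:2,r4:Mul1
c3: CDB Add1=16; issue MUL r1<-Mul2 | r0:2,r1:Mul2,r2:7,r3:2,r4:Mul1
c4: issue SUB r4<-Add1 | r0:2,r1:Mul2,r2:7,r3:2,r4:Add1
c5: issue ADD r0<-Add2 | r0:Add2,r1:Mul2,r2:7,r3:2,r4:Add1
c6: CDB Mul1=4; issue SUB r3<-Add3 | r0:Add2,r1:Mul2,r2:7,r3:Add3,r4:Add1
c7: CDB Mul2=14; issue MUL r2<-Mul1 | r0:Add2,r1:14,r2:Mul1,r3:Add3,r4:Add1
c8: CDB Add1=-2 | r0:Add2,r1:14,r2:Mul1,r3:Add3,r4:-2
c9: CDB Add3=-12 | r0:Add2,r1:14,r2:Mul1,r3:-12,r4:-2
c10: CDB Add2=0 | r0:0,r1:14,r2:Mul1,r3:-12,r4:-2
c11: - | r0:0,r1:14,r2:Mul1,r3:-12,r4:-2
c12: - | r0:0,r1:14,r2:Mul1,r3:-12,r4:-2
c13: CDB Mul1=24 | r0:0,r1:14,r2:24,r3:-12,r4:-2

STATUS = VALUE -2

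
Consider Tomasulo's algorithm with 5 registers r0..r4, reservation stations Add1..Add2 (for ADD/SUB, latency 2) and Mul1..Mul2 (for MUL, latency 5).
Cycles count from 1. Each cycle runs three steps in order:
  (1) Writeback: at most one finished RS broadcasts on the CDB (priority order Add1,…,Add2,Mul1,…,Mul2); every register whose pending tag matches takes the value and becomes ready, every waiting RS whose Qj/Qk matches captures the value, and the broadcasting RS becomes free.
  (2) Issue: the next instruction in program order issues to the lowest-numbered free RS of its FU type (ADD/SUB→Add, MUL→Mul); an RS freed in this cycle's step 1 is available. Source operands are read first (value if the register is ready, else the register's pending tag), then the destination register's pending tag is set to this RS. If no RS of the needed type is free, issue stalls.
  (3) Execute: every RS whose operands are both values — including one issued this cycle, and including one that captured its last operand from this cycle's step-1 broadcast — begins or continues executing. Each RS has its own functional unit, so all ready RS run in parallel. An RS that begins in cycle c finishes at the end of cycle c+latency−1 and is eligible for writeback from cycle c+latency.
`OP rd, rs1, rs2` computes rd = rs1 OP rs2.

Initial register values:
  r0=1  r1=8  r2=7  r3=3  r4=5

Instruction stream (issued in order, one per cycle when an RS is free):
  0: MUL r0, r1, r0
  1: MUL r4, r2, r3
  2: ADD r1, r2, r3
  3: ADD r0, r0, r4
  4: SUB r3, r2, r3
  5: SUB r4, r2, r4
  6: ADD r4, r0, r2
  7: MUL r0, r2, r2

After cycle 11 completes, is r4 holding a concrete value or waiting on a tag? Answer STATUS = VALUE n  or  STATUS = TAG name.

STATUS = TAG Add1

  c1: issue MUL r0<-Mul1  regs: r0:Mul1,r1:8,r2:7,r3:3,r4:5
  c2: issue MUL r4<-Mul2  regs: r0:Mul1,r1:8,r2:7,r3:3,r4:Mul2
  c3: issue ADD r1<-Add1  regs: r0:Mul1,r1:Add1,r2:7,r3:3,r4:Mul2
  c4: issue ADD r0<-Add2  regs: r0:Add2,r1:Add1,r2:7,r3:3,r4:Mul2
  c5: CDB Add1=10; issue SUB r3<-Add1  regs: r0:Add2,r1:10,r2:7,r3:Add1,r4:Mul2
  c6: CDB Mul1=8; stall  regs: r0:Add2,r1:10,r2:7,r3:Add1,r4:Mul2
  c7: CDB Add1=4; issue SUB r4<-Add1  regs: r0:Add2,r1:10,r2:7,r3:4,r4:Add1
  c8: CDB Mul2=21; stall  regs: r0:Add2,r1:10,r2:7,r3:4,r4:Add1
  c9: stall  regs: r0:Add2,r1:10,r2:7,r3:4,r4:Add1
  c10: CDB Add1=-14; issue ADD r4<-Add1  regs: r0:Add2,r1:10,r2:7,r3:4,r4:Add1
  c11: CDB Add2=29; issue MUL r0<-Mul1  regs: r0:Mul1,r1:10,r2:7,r3:4,r4:Add1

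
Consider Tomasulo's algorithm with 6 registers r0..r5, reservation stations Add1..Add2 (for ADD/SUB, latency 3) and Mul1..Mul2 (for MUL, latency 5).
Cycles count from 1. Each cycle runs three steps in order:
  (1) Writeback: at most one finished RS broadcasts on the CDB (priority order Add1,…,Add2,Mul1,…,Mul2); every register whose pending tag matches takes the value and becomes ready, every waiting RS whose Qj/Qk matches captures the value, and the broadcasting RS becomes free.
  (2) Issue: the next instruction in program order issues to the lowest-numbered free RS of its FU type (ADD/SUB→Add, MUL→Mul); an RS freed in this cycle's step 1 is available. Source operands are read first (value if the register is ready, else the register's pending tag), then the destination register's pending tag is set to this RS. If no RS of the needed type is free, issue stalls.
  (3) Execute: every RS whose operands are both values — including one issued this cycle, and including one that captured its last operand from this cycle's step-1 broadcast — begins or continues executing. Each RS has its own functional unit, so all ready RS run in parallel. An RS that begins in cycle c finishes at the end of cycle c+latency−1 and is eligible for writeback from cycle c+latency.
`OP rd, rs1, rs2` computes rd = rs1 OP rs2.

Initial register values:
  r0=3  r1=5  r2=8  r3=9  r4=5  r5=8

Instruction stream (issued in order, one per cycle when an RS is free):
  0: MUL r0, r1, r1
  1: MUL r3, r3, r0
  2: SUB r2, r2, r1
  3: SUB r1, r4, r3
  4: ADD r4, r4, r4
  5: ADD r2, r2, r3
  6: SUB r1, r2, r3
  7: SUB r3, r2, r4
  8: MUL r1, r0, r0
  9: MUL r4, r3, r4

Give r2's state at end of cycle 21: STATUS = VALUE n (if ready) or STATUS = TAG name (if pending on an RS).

c1: issue MUL r0<-Mul1 | r0:Mul1,r1:5,r2:8,r3:9,r4:5,r5:8
c2: issue MUL r3<-Mul2 | r0:Mul1,r1:5,r2:8,r3:Mul2,r4:5,r5:8
c3: issue SUB r2<-Add1 | r0:Mul1,r1:5,r2:Add1,r3:Mul2,r4:5,r5:8
c4: issue SUB r1<-Add2 | r0:Mul1,r1:Add2,r2:Add1,r3:Mul2,r4:5,r5:8
c5: stall | r0:Mul1,r1:Add2,r2:Add1,r3:Mul2,r4:5,r5:8
c6: CDB Add1=3; issue ADD r4<-Add1 | r0:Mul1,r1:Add2,r2:3,r3:Mul2,r4:Add1,r5:8
c7: CDB Mul1=25; stall | r0:25,r1:Add2,r2:3,r3:Mul2,r4:Add1,r5:8
c8: stall | r0:25,r1:Add2,r2:3,r3:Mul2,r4:Add1,r5:8
c9: CDB Add1=10; issue ADD r2<-Add1 | r0:25,r1:Add2,r2:Add1,r3:Mul2,r4:10,r5:8
c10: stall | r0:25,r1:Add2,r2:Add1,r3:Mul2,r4:10,r5:8
c11: stall | r0:25,r1:Add2,r2:Add1,r3:Mul2,r4:10,r5:8
c12: CDB Mul2=225; stall | r0:25,r1:Add2,r2:Add1,r3:225,r4:10,r5:8
c13: stall | r0:25,r1:Add2,r2:Add1,r3:225,r4:10,r5:8
c14: stall | r0:25,r1:Add2,r2:Add1,r3:225,r4:10,r5:8
c15: CDB Add1=228; issue SUB r1<-Add1 | r0:25,r1:Add1,r2:228,r3:225,r4:10,r5:8
c16: CDB Add2=-220; issue SUB r3<-Add2 | r0:25,r1:Add1,r2:228,r3:Add2,r4:10,r5:8
c17: issue MUL r1<-Mul1 | r0:25,r1:Mul1,r2:228,r3:Add2,r4:10,r5:8
c18: CDB Add1=3; issue MUL r4<-Mul2 | r0:25,r1:Mul1,r2:228,r3:Add2,r4:Mul2,r5:8
c19: CDB Add2=218 | r0:25,r1:Mul1,r2:228,r3:218,r4:Mul2,r5:8
c20: - | r0:25,r1:Mul1,r2:228,r3:218,r4:Mul2,r5:8
c21: - | r0:25,r1:Mul1,r2:228,r3:218,r4:Mul2,r5:8

STATUS = VALUE 228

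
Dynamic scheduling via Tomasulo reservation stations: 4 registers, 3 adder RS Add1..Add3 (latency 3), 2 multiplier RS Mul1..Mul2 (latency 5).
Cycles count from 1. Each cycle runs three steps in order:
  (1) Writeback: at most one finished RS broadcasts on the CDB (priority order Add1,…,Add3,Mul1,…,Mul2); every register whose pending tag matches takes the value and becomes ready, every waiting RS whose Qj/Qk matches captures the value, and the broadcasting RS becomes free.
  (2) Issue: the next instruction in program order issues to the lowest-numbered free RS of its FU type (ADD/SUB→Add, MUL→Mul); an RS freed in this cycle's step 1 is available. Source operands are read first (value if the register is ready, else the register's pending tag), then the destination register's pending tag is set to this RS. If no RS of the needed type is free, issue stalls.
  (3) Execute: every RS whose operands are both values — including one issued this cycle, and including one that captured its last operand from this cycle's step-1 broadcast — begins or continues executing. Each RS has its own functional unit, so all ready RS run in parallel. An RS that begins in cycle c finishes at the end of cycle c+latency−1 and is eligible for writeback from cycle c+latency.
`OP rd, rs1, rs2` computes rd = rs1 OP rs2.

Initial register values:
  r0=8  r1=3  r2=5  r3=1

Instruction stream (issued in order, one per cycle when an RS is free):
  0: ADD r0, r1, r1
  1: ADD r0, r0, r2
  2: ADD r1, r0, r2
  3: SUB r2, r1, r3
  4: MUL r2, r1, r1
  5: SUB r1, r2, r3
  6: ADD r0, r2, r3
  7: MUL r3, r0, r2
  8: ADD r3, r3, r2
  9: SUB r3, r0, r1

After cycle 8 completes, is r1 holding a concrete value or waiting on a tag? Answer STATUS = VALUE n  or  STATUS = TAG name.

cycle 1: issue ADD r0<-Add1 // r0:Add1,r1:3,r2:5,r3:1
cycle 2: issue ADD r0<-Add2 // r0:Add2,r1:3,r2:5,r3:1
cycle 3: issue ADD r1<-Add3 // r0:Add2,r1:Add3,r2:5,r3:1
cycle 4: CDB Add1=6; issue SUB r2<-Add1 // r0:Add2,r1:Add3,r2:Add1,r3:1
cycle 5: issue MUL r2<-Mul1 // r0:Add2,r1:Add3,r2:Mul1,r3:1
cycle 6: stall // r0:Add2,r1:Add3,r2:Mul1,r3:1
cycle 7: CDB Add2=11; issue SUB r1<-Add2 // r0:11,r1:Add2,r2:Mul1,r3:1
cycle 8: stall // r0:11,r1:Add2,r2:Mul1,r3:1

STATUS = TAG Add2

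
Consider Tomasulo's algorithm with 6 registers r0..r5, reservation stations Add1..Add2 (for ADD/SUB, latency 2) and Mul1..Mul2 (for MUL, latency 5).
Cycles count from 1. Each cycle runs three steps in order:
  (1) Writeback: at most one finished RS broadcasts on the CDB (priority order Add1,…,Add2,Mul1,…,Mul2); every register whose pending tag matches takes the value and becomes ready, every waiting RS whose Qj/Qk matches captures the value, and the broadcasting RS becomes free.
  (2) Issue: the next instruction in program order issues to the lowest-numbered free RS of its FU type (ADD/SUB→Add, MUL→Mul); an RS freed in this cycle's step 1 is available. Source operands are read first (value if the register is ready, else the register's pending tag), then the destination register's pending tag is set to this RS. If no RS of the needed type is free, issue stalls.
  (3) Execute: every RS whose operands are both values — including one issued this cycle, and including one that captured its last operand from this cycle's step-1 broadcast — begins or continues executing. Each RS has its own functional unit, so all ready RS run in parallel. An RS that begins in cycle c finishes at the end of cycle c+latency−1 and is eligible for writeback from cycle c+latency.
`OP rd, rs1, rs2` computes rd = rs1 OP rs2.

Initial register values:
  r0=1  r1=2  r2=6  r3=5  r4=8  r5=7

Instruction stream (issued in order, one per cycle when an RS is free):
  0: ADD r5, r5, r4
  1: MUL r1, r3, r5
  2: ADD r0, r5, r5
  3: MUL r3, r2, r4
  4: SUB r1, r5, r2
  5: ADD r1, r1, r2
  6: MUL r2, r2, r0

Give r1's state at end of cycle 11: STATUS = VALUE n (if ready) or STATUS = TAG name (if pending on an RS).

STATUS = VALUE 15

cycle 1: issue ADD r5<-Add1 // r0:1,r1:2,r2:6,r3:5,r4:8,r5:Add1
cycle 2: issue MUL r1<-Mul1 // r0:1,r1:Mul1,r2:6,r3:5,r4:8,r5:Add1
cycle 3: CDB Add1=15; issue ADD r0<-Add1 // r0:Add1,r1:Mul1,r2:6,r3:5,r4:8,r5:15
cycle 4: issue MUL r3<-Mul2 // r0:Add1,r1:Mul1,r2:6,r3:Mul2,r4:8,r5:15
cycle 5: CDB Add1=30; issue SUB r1<-Add1 // r0:30,r1:Add1,r2:6,r3:Mul2,r4:8,r5:15
cycle 6: issue ADD r1<-Add2 // r0:30,r1:Add2,r2:6,r3:Mul2,r4:8,r5:15
cycle 7: CDB Add1=9; stall // r0:30,r1:Add2,r2:6,r3:Mul2,r4:8,r5:15
cycle 8: CDB Mul1=75; issue MUL r2<-Mul1 // r0:30,r1:Add2,r2:Mul1,r3:Mul2,r4:8,r5:15
cycle 9: CDB Add2=15 // r0:30,r1:15,r2:Mul1,r3:Mul2,r4:8,r5:15
cycle 10: CDB Mul2=48 // r0:30,r1:15,r2:Mul1,r3:48,r4:8,r5:15
cycle 11: - // r0:30,r1:15,r2:Mul1,r3:48,r4:8,r5:15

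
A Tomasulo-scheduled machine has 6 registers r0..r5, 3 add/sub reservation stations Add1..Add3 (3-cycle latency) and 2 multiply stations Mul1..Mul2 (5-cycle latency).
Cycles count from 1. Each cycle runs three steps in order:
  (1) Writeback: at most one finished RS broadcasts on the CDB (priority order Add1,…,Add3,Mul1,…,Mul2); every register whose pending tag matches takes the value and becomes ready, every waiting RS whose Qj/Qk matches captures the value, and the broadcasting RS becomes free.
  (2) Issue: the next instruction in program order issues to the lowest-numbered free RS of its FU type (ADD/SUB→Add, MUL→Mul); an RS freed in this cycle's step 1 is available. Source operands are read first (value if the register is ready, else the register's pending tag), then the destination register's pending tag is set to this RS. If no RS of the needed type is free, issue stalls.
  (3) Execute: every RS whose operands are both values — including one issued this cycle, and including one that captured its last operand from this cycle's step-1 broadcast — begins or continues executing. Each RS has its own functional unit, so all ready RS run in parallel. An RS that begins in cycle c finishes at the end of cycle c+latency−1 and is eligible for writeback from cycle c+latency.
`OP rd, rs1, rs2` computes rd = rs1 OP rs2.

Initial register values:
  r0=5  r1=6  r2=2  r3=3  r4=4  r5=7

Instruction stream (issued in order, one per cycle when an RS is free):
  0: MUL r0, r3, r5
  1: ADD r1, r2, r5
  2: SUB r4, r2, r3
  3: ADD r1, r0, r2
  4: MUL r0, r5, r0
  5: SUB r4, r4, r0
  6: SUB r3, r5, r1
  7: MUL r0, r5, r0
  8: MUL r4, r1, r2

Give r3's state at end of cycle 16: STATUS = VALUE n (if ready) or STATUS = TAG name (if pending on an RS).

c1: issue MUL r0<-Mul1 | r0:Mul1,r1:6,r2:2,r3:3,r4:4,r5:7
c2: issue ADD r1<-Add1 | r0:Mul1,r1:Add1,r2:2,r3:3,r4:4,r5:7
c3: issue SUB r4<-Add2 | r0:Mul1,r1:Add1,r2:2,r3:3,r4:Add2,r5:7
c4: issue ADD r1<-Add3 | r0:Mul1,r1:Add3,r2:2,r3:3,r4:Add2,r5:7
c5: CDB Add1=9; issue MUL r0<-Mul2 | r0:Mul2,r1:Add3,r2:2,r3:3,r4:Add2,r5:7
c6: CDB Add2=-1; issue SUB r4<-Add1 | r0:Mul2,r1:Add3,r2:2,r3:3,r4:Add1,r5:7
c7: CDB Mul1=21; issue SUB r3<-Add2 | r0:Mul2,r1:Add3,r2:2,r3:Add2,r4:Add1,r5:7
c8: issue MUL r0<-Mul1 | r0:Mul1,r1:Add3,r2:2,r3:Add2,r4:Add1,r5:7
c9: stall | r0:Mul1,r1:Add3,r2:2,r3:Add2,r4:Add1,r5:7
c10: CDB Add3=23; stall | r0:Mul1,r1:23,r2:2,r3:Add2,r4:Add1,r5:7
c11: stall | r0:Mul1,r1:23,r2:2,r3:Add2,r4:Add1,r5:7
c12: CDB Mul2=147; issue MUL r4<-Mul2 | r0:Mul1,r1:23,r2:2,r3:Add2,r4:Mul2,r5:7
c13: CDB Add2=-16 | r0:Mul1,r1:23,r2:2,r3:-16,r4:Mul2,r5:7
c14: - | r0:Mul1,r1:23,r2:2,r3:-16,r4:Mul2,r5:7
c15: CDB Add1=-148 | r0:Mul1,r1:23,r2:2,r3:-16,r4:Mul2,r5:7
c16: - | r0:Mul1,r1:23,r2:2,r3:-16,r4:Mul2,r5:7

STATUS = VALUE -16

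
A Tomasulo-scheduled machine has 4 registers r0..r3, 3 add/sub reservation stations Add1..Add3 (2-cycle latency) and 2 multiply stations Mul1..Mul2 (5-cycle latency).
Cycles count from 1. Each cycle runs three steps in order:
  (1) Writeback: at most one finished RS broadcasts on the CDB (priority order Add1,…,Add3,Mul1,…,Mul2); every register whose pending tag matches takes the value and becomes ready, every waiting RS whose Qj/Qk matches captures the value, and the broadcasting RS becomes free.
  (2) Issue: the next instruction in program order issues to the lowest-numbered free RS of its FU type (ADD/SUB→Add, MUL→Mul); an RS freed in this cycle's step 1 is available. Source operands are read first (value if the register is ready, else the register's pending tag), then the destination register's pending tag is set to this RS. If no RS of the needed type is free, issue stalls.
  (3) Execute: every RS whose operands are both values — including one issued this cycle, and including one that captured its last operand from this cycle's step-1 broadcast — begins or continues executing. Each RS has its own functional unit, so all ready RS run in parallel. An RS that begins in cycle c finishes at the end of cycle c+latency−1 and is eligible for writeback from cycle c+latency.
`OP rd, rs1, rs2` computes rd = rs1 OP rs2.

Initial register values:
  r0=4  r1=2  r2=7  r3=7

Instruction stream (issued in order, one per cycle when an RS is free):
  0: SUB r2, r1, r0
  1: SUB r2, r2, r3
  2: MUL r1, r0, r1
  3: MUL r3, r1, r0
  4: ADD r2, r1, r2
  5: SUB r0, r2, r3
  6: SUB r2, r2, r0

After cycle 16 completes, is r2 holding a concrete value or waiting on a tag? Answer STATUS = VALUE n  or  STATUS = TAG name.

STATUS = TAG Add3

  c1: issue SUB r2<-Add1  regs: r0:4,r1:2,r2:Add1,r3:7
  c2: issue SUB r2<-Add2  regs: r0:4,r1:2,r2:Add2,r3:7
  c3: CDB Add1=-2; issue MUL r1<-Mul1  regs: r0:4,r1:Mul1,r2:Add2,r3:7
  c4: issue MUL r3<-Mul2  regs: r0:4,r1:Mul1,r2:Add2,r3:Mul2
  c5: CDB Add2=-9; issue ADD r2<-Add1  regs: r0:4,r1:Mul1,r2:Add1,r3:Mul2
  c6: issue SUB r0<-Add2  regs: r0:Add2,r1:Mul1,r2:Add1,r3:Mul2
  c7: issue SUB r2<-Add3  regs: r0:Add2,r1:Mul1,r2:Add3,r3:Mul2
  c8: CDB Mul1=8  regs: r0:Add2,r1:8,r2:Add3,r3:Mul2
  c9: -  regs: r0:Add2,r1:8,r2:Add3,r3:Mul2
  c10: CDB Add1=-1  regs: r0:Add2,r1:8,r2:Add3,r3:Mul2
  c11: -  regs: r0:Add2,r1:8,r2:Add3,r3:Mul2
  c12: -  regs: r0:Add2,r1:8,r2:Add3,r3:Mul2
  c13: CDB Mul2=32  regs: r0:Add2,r1:8,r2:Add3,r3:32
  c14: -  regs: r0:Add2,r1:8,r2:Add3,r3:32
  c15: CDB Add2=-33  regs: r0:-33,r1:8,r2:Add3,r3:32
  c16: -  regs: r0:-33,r1:8,r2:Add3,r3:32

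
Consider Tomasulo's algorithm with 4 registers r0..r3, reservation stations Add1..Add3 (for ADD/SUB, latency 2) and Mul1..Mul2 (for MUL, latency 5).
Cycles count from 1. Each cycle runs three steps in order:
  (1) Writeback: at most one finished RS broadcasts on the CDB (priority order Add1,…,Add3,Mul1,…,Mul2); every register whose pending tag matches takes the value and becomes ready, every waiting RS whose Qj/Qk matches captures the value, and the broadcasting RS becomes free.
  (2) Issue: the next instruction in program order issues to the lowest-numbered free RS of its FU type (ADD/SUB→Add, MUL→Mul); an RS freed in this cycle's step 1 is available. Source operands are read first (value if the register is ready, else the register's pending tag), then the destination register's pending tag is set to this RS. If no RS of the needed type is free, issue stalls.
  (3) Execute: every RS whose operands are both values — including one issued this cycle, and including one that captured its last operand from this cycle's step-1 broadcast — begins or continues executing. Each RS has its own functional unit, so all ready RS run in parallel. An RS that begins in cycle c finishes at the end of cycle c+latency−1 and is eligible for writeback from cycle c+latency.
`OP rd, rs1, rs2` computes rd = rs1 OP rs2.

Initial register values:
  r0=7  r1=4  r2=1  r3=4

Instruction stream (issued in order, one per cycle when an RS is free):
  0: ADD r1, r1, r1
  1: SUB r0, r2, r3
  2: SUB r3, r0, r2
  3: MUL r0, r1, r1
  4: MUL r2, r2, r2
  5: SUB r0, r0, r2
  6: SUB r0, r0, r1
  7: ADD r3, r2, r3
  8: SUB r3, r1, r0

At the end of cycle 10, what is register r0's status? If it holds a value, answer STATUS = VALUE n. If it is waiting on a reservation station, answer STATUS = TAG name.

STATUS = TAG Add2

  c1: issue ADD r1<-Add1  regs: r0:7,r1:Add1,r2:1,r3:4
  c2: issue SUB r0<-Add2  regs: r0:Add2,r1:Add1,r2:1,r3:4
  c3: CDB Add1=8; issue SUB r3<-Add1  regs: r0:Add2,r1:8,r2:1,r3:Add1
  c4: CDB Add2=-3; issue MUL r0<-Mul1  regs: r0:Mul1,r1:8,r2:1,r3:Add1
  c5: issue MUL r2<-Mul2  regs: r0:Mul1,r1:8,r2:Mul2,r3:Add1
  c6: CDB Add1=-4; issue SUB r0<-Add1  regs: r0:Add1,r1:8,r2:Mul2,r3:-4
  c7: issue SUB r0<-Add2  regs: r0:Add2,r1:8,r2:Mul2,r3:-4
  c8: issue ADD r3<-Add3  regs: r0:Add2,r1:8,r2:Mul2,r3:Add3
  c9: CDB Mul1=64; stall  regs: r0:Add2,r1:8,r2:Mul2,r3:Add3
  c10: CDB Mul2=1; stall  regs: r0:Add2,r1:8,r2:1,r3:Add3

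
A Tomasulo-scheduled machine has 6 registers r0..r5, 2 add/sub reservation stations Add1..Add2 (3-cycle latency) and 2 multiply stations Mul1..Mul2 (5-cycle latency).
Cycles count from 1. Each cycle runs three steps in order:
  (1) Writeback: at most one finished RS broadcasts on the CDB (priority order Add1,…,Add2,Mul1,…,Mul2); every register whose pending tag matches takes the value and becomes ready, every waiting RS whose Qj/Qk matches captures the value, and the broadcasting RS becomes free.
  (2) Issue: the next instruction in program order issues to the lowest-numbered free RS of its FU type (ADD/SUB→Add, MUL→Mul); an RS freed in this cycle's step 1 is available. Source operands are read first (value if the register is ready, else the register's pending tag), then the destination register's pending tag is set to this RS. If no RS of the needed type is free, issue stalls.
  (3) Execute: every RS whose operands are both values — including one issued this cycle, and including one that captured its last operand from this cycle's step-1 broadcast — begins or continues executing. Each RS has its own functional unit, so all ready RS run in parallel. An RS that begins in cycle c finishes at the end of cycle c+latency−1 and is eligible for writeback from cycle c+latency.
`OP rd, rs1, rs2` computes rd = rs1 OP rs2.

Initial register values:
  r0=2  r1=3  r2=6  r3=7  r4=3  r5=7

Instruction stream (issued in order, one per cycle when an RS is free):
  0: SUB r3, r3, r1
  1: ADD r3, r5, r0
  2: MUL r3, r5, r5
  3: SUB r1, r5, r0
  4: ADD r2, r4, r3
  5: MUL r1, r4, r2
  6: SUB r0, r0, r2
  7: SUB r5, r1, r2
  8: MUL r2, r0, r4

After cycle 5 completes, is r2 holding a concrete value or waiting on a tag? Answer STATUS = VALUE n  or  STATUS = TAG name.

  c1: issue SUB r3<-Add1  regs: r0:2,r1:3,r2:6,r3:Add1,r4:3,r5:7
  c2: issue ADD r3<-Add2  regs: r0:2,r1:3,r2:6,r3:Add2,r4:3,r5:7
  c3: issue MUL r3<-Mul1  regs: r0:2,r1:3,r2:6,r3:Mul1,r4:3,r5:7
  c4: CDB Add1=4; issue SUB r1<-Add1  regs: r0:2,r1:Add1,r2:6,r3:Mul1,r4:3,r5:7
  c5: CDB Add2=9; issue ADD r2<-Add2  regs: r0:2,r1:Add1,r2:Add2,r3:Mul1,r4:3,r5:7

STATUS = TAG Add2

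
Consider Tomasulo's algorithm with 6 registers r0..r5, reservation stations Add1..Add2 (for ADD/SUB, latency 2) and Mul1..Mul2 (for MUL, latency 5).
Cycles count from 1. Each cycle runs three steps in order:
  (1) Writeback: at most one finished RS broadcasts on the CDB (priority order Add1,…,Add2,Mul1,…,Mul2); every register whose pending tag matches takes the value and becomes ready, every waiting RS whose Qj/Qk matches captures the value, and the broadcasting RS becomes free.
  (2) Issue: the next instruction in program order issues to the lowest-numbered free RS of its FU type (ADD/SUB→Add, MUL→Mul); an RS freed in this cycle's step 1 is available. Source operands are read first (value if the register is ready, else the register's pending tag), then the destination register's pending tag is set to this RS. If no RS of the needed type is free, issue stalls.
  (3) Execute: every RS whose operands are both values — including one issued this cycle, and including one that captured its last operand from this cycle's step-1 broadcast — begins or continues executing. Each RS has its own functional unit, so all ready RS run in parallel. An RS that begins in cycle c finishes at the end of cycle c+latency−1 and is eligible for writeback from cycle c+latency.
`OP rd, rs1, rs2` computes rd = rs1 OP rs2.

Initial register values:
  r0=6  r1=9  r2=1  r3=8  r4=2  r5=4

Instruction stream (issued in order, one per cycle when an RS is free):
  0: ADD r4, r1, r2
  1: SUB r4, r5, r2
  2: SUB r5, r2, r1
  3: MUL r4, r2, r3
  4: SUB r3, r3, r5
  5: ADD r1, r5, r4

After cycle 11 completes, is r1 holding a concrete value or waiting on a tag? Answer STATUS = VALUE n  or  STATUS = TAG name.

  c1: issue ADD r4<-Add1  regs: r0:6,r1:9,r2:1,r3:8,r4:Add1,r5:4
  c2: issue SUB r4<-Add2  regs: r0:6,r1:9,r2:1,r3:8,r4:Add2,r5:4
  c3: CDB Add1=10; issue SUB r5<-Add1  regs: r0:6,r1:9,r2:1,r3:8,r4:Add2,r5:Add1
  c4: CDB Add2=3; issue MUL r4<-Mul1  regs: r0:6,r1:9,r2:1,r3:8,r4:Mul1,r5:Add1
  c5: CDB Add1=-8; issue SUB r3<-Add1  regs: r0:6,r1:9,r2:1,r3:Add1,r4:Mul1,r5:-8
  c6: issue ADD r1<-Add2  regs: r0:6,r1:Add2,r2:1,r3:Add1,r4:Mul1,r5:-8
  c7: CDB Add1=16  regs: r0:6,r1:Add2,r2:1,r3:16,r4:Mul1,r5:-8
  c8: -  regs: r0:6,r1:Add2,r2:1,r3:16,r4:Mul1,r5:-8
  c9: CDB Mul1=8  regs: r0:6,r1:Add2,r2:1,r3:16,r4:8,r5:-8
  c10: -  regs: r0:6,r1:Add2,r2:1,r3:16,r4:8,r5:-8
  c11: CDB Add2=0  regs: r0:6,r1:0,r2:1,r3:16,r4:8,r5:-8

STATUS = VALUE 0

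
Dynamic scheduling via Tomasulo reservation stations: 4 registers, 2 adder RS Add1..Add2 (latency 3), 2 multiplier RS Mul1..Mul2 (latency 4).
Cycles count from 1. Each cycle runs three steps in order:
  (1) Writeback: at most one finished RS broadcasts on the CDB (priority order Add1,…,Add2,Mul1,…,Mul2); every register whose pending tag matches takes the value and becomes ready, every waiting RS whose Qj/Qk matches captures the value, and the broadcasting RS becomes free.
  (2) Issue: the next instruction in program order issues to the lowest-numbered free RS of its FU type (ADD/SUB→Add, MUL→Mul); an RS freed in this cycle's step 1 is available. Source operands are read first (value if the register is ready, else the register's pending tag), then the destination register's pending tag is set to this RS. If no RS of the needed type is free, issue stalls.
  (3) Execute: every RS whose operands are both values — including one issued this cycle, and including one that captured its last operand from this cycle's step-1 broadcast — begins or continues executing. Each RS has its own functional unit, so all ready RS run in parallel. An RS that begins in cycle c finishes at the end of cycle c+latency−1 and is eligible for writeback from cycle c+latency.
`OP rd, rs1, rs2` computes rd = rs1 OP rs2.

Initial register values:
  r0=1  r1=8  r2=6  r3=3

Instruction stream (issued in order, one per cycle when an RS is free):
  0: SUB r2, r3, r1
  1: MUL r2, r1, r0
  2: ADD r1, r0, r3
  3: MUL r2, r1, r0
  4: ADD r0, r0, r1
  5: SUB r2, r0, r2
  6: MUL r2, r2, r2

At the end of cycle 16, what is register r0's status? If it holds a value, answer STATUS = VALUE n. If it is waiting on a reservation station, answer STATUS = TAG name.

STATUS = VALUE 5

cycle 1: issue SUB r2<-Add1 // r0:1,r1:8,r2:Add1,r3:3
cycle 2: issue MUL r2<-Mul1 // r0:1,r1:8,r2:Mul1,r3:3
cycle 3: issue ADD r1<-Add2 // r0:1,r1:Add2,r2:Mul1,r3:3
cycle 4: CDB Add1=-5; issue MUL r2<-Mul2 // r0:1,r1:Add2,r2:Mul2,r3:3
cycle 5: issue ADD r0<-Add1 // r0:Add1,r1:Add2,r2:Mul2,r3:3
cycle 6: CDB Add2=4; issue SUB r2<-Add2 // r0:Add1,r1:4,r2:Add2,r3:3
cycle 7: CDB Mul1=8; issue MUL r2<-Mul1 // r0:Add1,r1:4,r2:Mul1,r3:3
cycle 8: - // r0:Add1,r1:4,r2:Mul1,r3:3
cycle 9: CDB Add1=5 // r0:5,r1:4,r2:Mul1,r3:3
cycle 10: CDB Mul2=4 // r0:5,r1:4,r2:Mul1,r3:3
cycle 11: - // r0:5,r1:4,r2:Mul1,r3:3
cycle 12: - // r0:5,r1:4,r2:Mul1,r3:3
cycle 13: CDB Add2=1 // r0:5,r1:4,r2:Mul1,r3:3
cycle 14: - // r0:5,r1:4,r2:Mul1,r3:3
cycle 15: - // r0:5,r1:4,r2:Mul1,r3:3
cycle 16: - // r0:5,r1:4,r2:Mul1,r3:3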